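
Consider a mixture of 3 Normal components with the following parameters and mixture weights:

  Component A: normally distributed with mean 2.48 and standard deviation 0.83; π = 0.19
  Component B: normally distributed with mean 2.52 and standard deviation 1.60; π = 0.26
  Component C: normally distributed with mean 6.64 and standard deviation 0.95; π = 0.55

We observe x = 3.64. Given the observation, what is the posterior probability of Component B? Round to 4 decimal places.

0.5852

P(component k | x) = w_k·f_k(x) / marginal(x), where marginal(x) = Σ_j w_j·f_j(x).
Component likelihoods at x = 3.64:
  f_A = 0.181004
  f_B = 0.195159
  f_C = 0.00286899
Unnormalised posteriors:
  w_A·f_A = 0.19 × 0.181004 = 0.0343907
  w_B·f_B = 0.26 × 0.195159 = 0.0507413
  w_C·f_C = 0.55 × 0.00286899 = 0.00157795
Marginal: 0.0343907 + 0.0507413 + 0.00157795 = 0.0867099
So the posterior for Component B is 0.0507413 / 0.0867099 ≈ 0.5852.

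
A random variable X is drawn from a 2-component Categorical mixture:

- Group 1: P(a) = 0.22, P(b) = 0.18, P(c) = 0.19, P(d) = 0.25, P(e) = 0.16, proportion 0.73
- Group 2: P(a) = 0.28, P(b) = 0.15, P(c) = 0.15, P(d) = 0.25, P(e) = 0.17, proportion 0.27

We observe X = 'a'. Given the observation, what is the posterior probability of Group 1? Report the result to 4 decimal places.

0.6799

The responsibility of component k is w_k f_k(x) divided by Σ_j w_j f_j(x).
Component likelihoods at x = 'a':
  f_1 = 0.22
  f_2 = 0.28
Weight by the priors:
  w_1·f_1 = 0.73 × 0.22 = 0.1606
  w_2·f_2 = 0.27 × 0.28 = 0.0756
Sum: 0.1606 + 0.0756 = 0.2362
P(Group 1 | x) ≈ 0.6799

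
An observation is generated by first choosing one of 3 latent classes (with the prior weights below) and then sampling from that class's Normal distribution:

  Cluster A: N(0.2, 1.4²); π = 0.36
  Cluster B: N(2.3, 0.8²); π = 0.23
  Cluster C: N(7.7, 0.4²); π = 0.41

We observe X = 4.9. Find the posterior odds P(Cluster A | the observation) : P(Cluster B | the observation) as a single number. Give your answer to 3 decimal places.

0.628

The posterior odds equal the prior odds times the likelihood ratio: (w_i/w_j)·(f_i(x)/f_j(x)).
Normal densities:
  f_A = (1/(1.4·√(2π)))·exp(−(4.9−0.2)²/(2·1.4²)) = 0.284959·exp(-5.63520) = 0.00101729
  f_B = (1/(0.8·√(2π)))·exp(−(4.9−2.3)²/(2·0.8²)) = 0.498678·exp(-5.28125) = 0.00253631
  f_C = (1/(0.4·√(2π)))·exp(−(4.9−7.7)²/(2·0.4²)) = 0.997356·exp(-24.50000) = 2.28368e-11
0.000366224 / 0.000583351 ≈ 0.628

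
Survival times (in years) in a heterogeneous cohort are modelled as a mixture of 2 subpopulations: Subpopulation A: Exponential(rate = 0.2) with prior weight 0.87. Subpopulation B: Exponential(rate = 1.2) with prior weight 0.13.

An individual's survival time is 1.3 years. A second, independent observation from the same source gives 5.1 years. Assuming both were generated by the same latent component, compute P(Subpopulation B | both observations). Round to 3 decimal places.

Posterior ∝ prior × likelihood, so P(k | x) ∝ P(Z=k) f_k(x); normalise over all components.
Since both observations come from the same component, the likelihood for component k is f_k(x₁)·f_k(x₂).
  L_A = [0.15421] × [0.072119] = 0.0111215
  L_B = [0.252163] × [0.00263815] = 0.000665244
Weight by the priors:
  P(Z=A)·L_A = 0.87 × 0.0111215 = 0.0096757
  P(Z=B)·L_B = 0.13 × 0.000665244 = 8.64817e-05
Evidence: 0.0096757 + 8.64817e-05 = 0.00976218
Responsibility of Subpopulation B: 8.64817e-05 / 0.00976218 ≈ 0.009

0.009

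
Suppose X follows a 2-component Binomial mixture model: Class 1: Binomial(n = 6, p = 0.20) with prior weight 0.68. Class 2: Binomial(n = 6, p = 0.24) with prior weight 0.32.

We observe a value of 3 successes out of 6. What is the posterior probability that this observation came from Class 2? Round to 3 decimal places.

Posterior ∝ prior × likelihood, so P(k | x) ∝ w_k f_k(x); normalise over all components.
Evaluate each component's likelihood at the observed value:
  L_1 = C(6,3)·0.20^3·0.80^3 = 20·0.008·0.512 = 0.08192
  L_2 = C(6,3)·0.24^3·0.76^3 = 20·0.013824·0.438976 = 0.121368
Multiply by the mixture weights:
  w_1·L_1 = 0.68 × 0.08192 = 0.0557056
  w_2·L_2 = 0.32 × 0.121368 = 0.0388378
Normaliser: 0.0557056 + 0.0388378 = 0.0945434
So the posterior for Class 2 is 0.0388378 / 0.0945434 ≈ 0.411.

0.411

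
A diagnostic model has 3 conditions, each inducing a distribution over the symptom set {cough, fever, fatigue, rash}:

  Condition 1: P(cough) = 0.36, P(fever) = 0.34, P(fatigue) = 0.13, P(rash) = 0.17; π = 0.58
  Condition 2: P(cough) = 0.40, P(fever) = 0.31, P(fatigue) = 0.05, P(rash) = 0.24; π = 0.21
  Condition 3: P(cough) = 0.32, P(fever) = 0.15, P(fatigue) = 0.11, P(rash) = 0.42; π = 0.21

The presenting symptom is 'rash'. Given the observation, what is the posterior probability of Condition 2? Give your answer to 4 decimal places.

Posterior ∝ prior × likelihood, so P(k | x) ∝ π_k f_k(x); normalise over all components.
Evaluate each component's likelihood at the observed value:
  p_1 = P(rash | comp) = 0.17
  p_2 = P(rash | comp) = 0.24
  p_3 = P(rash | comp) = 0.42
Multiply by the mixture weights:
  π_1·p_1 = 0.58 × 0.17 = 0.0986
  π_2·p_2 = 0.21 × 0.24 = 0.0504
  π_3·p_3 = 0.21 × 0.42 = 0.0882
Marginal: 0.0986 + 0.0504 + 0.0882 = 0.2372
P(Condition 2 | data) = 0.0504 / 0.2372 ≈ 0.2125

0.2125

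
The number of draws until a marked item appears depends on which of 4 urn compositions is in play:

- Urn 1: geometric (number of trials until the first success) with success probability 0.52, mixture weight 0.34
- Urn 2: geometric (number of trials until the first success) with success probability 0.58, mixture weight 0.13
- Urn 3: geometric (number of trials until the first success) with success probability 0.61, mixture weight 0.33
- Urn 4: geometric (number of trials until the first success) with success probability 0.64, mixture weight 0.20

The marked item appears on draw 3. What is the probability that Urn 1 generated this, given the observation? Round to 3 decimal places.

By Bayes' theorem, P(k | x) = π_k f_k(x) / Σ_j π_j f_j(x).
Geometric probabilities:
  f_1 = 0.119808
  f_2 = 0.102312
  f_3 = 0.092781
  f_4 = 0.082944
Prior × likelihood for each component:
  π_1·f_1 = 0.34 × 0.119808 = 0.0407347
  π_2·f_2 = 0.13 × 0.102312 = 0.0133006
  π_3·f_3 = 0.33 × 0.092781 = 0.0306177
  π_4·f_4 = 0.20 × 0.082944 = 0.0165888
Sum: 0.0407347 + 0.0133006 + 0.0306177 + 0.0165888 = 0.101242
Responsibility of Urn 1: 0.0407347 / 0.101242 ≈ 0.402

0.402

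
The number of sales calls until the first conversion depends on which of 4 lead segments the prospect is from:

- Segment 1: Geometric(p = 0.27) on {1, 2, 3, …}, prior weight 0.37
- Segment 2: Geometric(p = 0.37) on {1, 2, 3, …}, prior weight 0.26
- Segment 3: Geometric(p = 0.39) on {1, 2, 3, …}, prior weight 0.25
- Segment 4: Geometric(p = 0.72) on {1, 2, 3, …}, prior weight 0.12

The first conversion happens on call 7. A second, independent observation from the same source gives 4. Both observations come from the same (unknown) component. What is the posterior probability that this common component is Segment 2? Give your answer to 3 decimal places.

0.215

P(component k | x) = π_k·f_k(x) / marginal(x), where marginal(x) = Σ_j π_j·f_j(x).
Since both observations come from the same component, the likelihood for component k is f_k(x₁)·f_k(x₂).
  L_1 = [0.0408602] × [0.105035] = 0.00429174
  L_2 = [0.0231337] × [0.0925174] = 0.00214027
  L_3 = [0.0200929] × [0.0885226] = 0.00177868
  L_4 = [0.000346961] × [0.0158054] = 5.48387e-06
Prior × likelihood for each component:
  π_1·L_1 = 0.37 × 0.00429174 = 0.00158794
  π_2·L_2 = 0.26 × 0.00214027 = 0.00055647
  π_3·L_3 = 0.25 × 0.00177868 = 0.00044467
  π_4·L_4 = 0.12 × 5.48387e-06 = 6.58065e-07
Normaliser: 0.00158794 + 0.00055647 + 0.00044467 + 6.58065e-07 = 0.00258974
Responsibility of Segment 2: 0.00055647 / 0.00258974 ≈ 0.215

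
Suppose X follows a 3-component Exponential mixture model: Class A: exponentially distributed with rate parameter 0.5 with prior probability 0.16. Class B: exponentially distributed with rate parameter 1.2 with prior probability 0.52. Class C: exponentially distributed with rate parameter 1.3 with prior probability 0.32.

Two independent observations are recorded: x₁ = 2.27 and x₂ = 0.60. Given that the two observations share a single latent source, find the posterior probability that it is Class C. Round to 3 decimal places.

0.279

Posterior ∝ prior × likelihood, so P(k | x) ∝ P(Z=k) f_k(x); normalise over all components.
Since both observations come from the same component, the likelihood for component k is f_k(x₁)·f_k(x₂).
  p_A = [0.5·e^(−0.5·2.27) = 0.5·e^(−1.1350) = 0.160711] × [0.370409] = 0.0595288
  p_B = [1.2·e^(−1.2·2.27) = 1.2·e^(−2.7240) = 0.0787341] × [0.584103] = 0.0459888
  p_C = [1.3·e^(−1.3·2.27) = 1.3·e^(−2.9510) = 0.0679736] × [0.595928] = 0.0405074
Multiply by the mixture weights:
  P(Z=A)·p_A = 0.16 × 0.0595288 = 0.00952461
  P(Z=B)·p_B = 0.52 × 0.0459888 = 0.0239142
  P(Z=C)·p_C = 0.32 × 0.0405074 = 0.0129624
Denominator: 0.00952461 + 0.0239142 + 0.0129624 = 0.0464012
So the posterior for Class C is 0.0129624 / 0.0464012 ≈ 0.279.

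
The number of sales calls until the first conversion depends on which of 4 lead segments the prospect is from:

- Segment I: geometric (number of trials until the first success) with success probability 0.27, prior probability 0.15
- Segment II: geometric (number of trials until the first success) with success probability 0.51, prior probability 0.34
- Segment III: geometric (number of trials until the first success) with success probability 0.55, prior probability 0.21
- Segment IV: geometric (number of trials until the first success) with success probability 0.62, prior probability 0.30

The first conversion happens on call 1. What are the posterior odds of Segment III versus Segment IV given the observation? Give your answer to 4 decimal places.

0.6210

Posterior odds = (π_i f_i(x)) / (π_j f_j(x)); the normalising sum cancels.
Geometric probabilities:
  f_I = 0.27
  f_II = 0.51
  f_III = 0.55
  f_IV = 0.62
0.1155 / 0.186 ≈ 0.6210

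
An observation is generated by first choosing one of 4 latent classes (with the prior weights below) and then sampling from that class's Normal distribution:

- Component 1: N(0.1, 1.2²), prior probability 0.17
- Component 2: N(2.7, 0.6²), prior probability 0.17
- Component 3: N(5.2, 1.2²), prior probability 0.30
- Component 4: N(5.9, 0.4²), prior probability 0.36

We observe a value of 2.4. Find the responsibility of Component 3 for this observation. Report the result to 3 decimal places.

0.057

The responsibility of component k is π_k f_k(x) divided by Σ_j π_j f_j(x).
Evaluate each component's likelihood at the observed value:
  L_1 = 0.0529681
  L_2 = 0.586776
  L_3 = 0.0218516
  L_4 = 2.36328e-17
Unnormalised posteriors:
  π_1·L_1 = 0.17 × 0.0529681 = 0.00900458
  π_2·L_2 = 0.17 × 0.586776 = 0.0997518
  π_3·L_3 = 0.30 × 0.0218516 = 0.00655547
  π_4·L_4 = 0.36 × 2.36328e-17 = 8.50779e-18
Marginal: 0.00900458 + 0.0997518 + 0.00655547 + 8.50779e-18 = 0.115312
Responsibility of Component 3: 0.00655547 / 0.115312 ≈ 0.057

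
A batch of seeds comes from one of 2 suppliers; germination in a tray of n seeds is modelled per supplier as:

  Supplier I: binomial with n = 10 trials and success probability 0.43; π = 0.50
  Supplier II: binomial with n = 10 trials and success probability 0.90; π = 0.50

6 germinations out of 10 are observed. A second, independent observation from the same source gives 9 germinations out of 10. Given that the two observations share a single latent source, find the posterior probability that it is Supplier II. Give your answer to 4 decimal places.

Posterior ∝ prior × likelihood, so P(k | x) ∝ π_k f_k(x); normalise over all components.
Since both observations come from the same component, the likelihood for component k is f_k(x₁)·f_k(x₂).
  p_I = [0.140129] × [0.00286478] = 0.00040144
  p_II = [0.0111603] × [0.38742] = 0.00432371
Weight by the priors:
  π_I·p_I = 0.50 × 0.00040144 = 0.00020072
  π_II·p_II = 0.50 × 0.00432371 = 0.00216186
Evidence: 0.00020072 + 0.00216186 = 0.00236258
Responsibility of Supplier II: 0.00216186 / 0.00236258 ≈ 0.9150

0.9150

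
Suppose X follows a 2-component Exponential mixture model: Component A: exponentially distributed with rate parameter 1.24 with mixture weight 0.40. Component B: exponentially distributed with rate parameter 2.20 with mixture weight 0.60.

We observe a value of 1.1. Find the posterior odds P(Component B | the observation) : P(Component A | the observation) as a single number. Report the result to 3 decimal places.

Posterior odds = (π_i f_i(x)) / (π_j f_j(x)); the normalising sum cancels.
Exponential densities:
  f_A = 1.24·e^(−1.24·1.1) = 1.24·e^(−1.3640) = 0.316989
  f_B = 2.20·e^(−2.20·1.1) = 2.20·e^(−2.4200) = 0.195628
Odds = (0.60/0.40) × (0.195628/0.316989) = 1.5 × 0.617143 ≈ 0.926

0.926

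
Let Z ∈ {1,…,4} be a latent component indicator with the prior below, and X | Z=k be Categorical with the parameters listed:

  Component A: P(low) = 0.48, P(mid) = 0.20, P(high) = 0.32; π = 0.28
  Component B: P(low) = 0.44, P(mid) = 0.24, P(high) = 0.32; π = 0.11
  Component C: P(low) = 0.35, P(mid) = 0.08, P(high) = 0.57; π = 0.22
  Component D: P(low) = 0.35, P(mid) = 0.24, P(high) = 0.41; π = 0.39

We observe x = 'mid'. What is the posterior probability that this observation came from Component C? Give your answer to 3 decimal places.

0.091

Apply Bayes' rule: the posterior for each component is proportional to its prior times its likelihood at x.
Categorical probabilities:
  L_A = 0.2
  L_B = 0.24
  L_C = 0.08
  L_D = 0.24
Unnormalised posteriors:
  π_A·L_A = 0.28 × 0.2 = 0.056
  π_B·L_B = 0.11 × 0.24 = 0.0264
  π_C·L_C = 0.22 × 0.08 = 0.0176
  π_D·L_D = 0.39 × 0.24 = 0.0936
Normaliser: 0.056 + 0.0264 + 0.0176 + 0.0936 = 0.1936
P(Component C | x) = 0.0176 / 0.1936 ≈ 0.091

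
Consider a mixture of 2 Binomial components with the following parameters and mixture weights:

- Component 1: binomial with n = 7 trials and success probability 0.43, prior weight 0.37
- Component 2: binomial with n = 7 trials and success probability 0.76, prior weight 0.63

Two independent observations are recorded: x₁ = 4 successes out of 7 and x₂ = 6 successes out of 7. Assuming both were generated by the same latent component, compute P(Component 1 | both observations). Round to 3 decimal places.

P(component k | x) = π_k·f_k(x) / marginal(x), where marginal(x) = Σ_j π_j·f_j(x).
Since both observations come from the same component, the likelihood for component k is f_k(x₁)·f_k(x₂).
  f_1 = [0.221598] × [0.0252222] = 0.00558921
  f_2 = [0.16142] × [0.323736] = 0.0522573
Prior × likelihood for each component:
  π_1·f_1 = 0.37 × 0.00558921 = 0.00206801
  π_2·f_2 = 0.63 × 0.0522573 = 0.0329221
Sum: 0.00206801 + 0.0329221 = 0.0349901
P(Component 1 | x₁,x₂) = 0.00206801 / 0.0349901 ≈ 0.059

0.059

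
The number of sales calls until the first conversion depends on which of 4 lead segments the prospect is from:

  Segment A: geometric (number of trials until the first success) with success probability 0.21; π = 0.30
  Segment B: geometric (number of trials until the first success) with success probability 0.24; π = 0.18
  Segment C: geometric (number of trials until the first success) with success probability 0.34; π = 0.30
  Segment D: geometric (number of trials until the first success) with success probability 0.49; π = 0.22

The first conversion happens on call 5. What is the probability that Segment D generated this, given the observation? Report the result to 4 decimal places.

By Bayes' theorem, P(k | x) = π_k f_k(x) / Σ_j π_j f_j(x).
Evaluate each component's likelihood at the observed value:
  f_A = 0.21·(1−0.21)^4 = 0.21·0.389501 = 0.0817952
  f_B = 0.24·(1−0.24)^4 = 0.24·0.333622 = 0.0800692
  f_C = 0.34·(1−0.34)^4 = 0.34·0.189747 = 0.0645141
  f_D = 0.49·(1−0.49)^4 = 0.49·0.067652 = 0.0331495
Prior × likelihood for each component:
  π_A·f_A = 0.30 × 0.0817952 = 0.0245386
  π_B·f_B = 0.18 × 0.0800692 = 0.0144125
  π_C·f_C = 0.30 × 0.0645141 = 0.0193542
  π_D·f_D = 0.22 × 0.0331495 = 0.00729289
Evidence: 0.0245386 + 0.0144125 + 0.0193542 + 0.00729289 = 0.0655981
So the posterior for Segment D is 0.00729289 / 0.0655981 ≈ 0.1112.

0.1112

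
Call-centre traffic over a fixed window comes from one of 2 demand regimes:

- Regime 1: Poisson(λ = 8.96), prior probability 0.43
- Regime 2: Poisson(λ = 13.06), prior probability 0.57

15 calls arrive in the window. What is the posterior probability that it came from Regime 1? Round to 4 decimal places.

0.1378

P(component k | x) = w_k·f_k(x) / marginal(x), where marginal(x) = Σ_j w_j·f_j(x).
Poisson probabilities:
  p_1 = 0.0189166
  p_2 = 0.0892816
Prior × likelihood for each component:
  w_1·p_1 = 0.43 × 0.0189166 = 0.00813412
  w_2·p_2 = 0.57 × 0.0892816 = 0.0508905
Marginal: 0.00813412 + 0.0508905 = 0.0590246
P(Regime 1 | data) = 0.00813412 / 0.0590246 ≈ 0.1378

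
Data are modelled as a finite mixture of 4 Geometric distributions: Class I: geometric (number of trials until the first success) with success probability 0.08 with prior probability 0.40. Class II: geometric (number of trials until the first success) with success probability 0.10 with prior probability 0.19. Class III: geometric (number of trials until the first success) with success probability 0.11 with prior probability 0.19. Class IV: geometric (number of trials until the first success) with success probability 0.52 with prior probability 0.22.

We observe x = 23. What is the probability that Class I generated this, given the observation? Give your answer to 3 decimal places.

0.595

P(component k | x) = P(Z=k)·f_k(x) / marginal(x), where marginal(x) = Σ_j P(Z=j)·f_j(x).
Geometric probabilities:
  p_I = 0.0127768
  p_II = 0.00984771
  p_III = 0.00847174
  p_IV = 5.05022e-08
Multiply by the mixture weights:
  P(Z=I)·p_I = 0.40 × 0.0127768 = 0.00511072
  P(Z=II)·p_II = 0.19 × 0.00984771 = 0.00187106
  P(Z=III)·p_III = 0.19 × 0.00847174 = 0.00160963
  P(Z=IV)·p_IV = 0.22 × 5.05022e-08 = 1.11105e-08
Sum: 0.00511072 + 0.00187106 + 0.00160963 + 1.11105e-08 = 0.00859143
P(Class I | 23) = 0.00511072 / 0.00859143 ≈ 0.595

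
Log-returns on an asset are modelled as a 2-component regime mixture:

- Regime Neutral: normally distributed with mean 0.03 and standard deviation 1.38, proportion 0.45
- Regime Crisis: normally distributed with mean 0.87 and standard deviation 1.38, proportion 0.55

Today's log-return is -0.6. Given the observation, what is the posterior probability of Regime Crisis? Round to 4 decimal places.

0.4348

P(component k | x) = π_k·f_k(x) / marginal(x), where marginal(x) = Σ_j π_j·f_j(x).
Normal densities:
  L_Neutral = (1/(1.38·√(2π)))·exp(−(-0.6−0.03)²/(2·1.38²)) = 0.289089·exp(-0.10421) = 0.26048
  L_Crisis = (1/(1.38·√(2π)))·exp(−(-0.6−0.87)²/(2·1.38²)) = 0.289089·exp(-0.56734) = 0.163922
Multiply by the mixture weights:
  π_Neutral·L_Neutral = 0.45 × 0.26048 = 0.117216
  π_Crisis·L_Crisis = 0.55 × 0.163922 = 0.090157
Sum: 0.117216 + 0.090157 = 0.207373
P(Regime Crisis | -0.6) ≈ 0.4348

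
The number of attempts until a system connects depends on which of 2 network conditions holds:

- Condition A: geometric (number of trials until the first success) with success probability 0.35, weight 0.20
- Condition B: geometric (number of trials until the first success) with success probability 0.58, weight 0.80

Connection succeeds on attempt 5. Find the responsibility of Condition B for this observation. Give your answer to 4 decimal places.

The responsibility of component k is π_k f_k(x) divided by Σ_j π_j f_j(x).
Evaluate each component's likelihood at the observed value:
  L_A = 0.0624772
  L_B = 0.0180478
Multiply by the mixture weights:
  π_A·L_A = 0.20 × 0.0624772 = 0.0124954
  π_B·L_B = 0.80 × 0.0180478 = 0.0144383
Normaliser: 0.0124954 + 0.0144383 = 0.0269337
P(Condition B | x) ≈ 0.5361

0.5361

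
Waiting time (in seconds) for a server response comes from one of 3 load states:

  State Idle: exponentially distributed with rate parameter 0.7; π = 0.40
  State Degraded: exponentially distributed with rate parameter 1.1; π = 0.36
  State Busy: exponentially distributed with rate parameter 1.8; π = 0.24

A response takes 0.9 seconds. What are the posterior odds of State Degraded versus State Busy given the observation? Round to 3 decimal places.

1.721

Posterior odds = (w_i f_i(x)) / (w_j f_j(x)); the normalising sum cancels.
Exponential densities:
  f_Idle = 0.372814
  f_Degraded = 0.408734
  f_Busy = 0.356218
Odds = (0.36/0.24) × (0.408734/0.356218) = 1.5 × 1.14743 ≈ 1.721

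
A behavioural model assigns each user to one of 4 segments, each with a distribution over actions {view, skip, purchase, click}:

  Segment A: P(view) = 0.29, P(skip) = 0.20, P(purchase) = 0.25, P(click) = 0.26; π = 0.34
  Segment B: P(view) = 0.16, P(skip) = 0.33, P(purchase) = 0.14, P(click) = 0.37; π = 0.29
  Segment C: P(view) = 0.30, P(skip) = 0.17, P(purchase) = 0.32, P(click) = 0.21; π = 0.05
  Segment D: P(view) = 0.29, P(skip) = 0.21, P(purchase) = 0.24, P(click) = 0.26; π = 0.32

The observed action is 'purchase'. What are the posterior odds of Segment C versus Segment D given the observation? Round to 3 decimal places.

0.208

Only the two components matter; the odds are (π_i f_i(x)) / (π_j f_j(x)).
Component likelihoods at x = 'purchase':
  L_A = 0.25
  L_B = 0.14
  L_C = 0.32
  L_D = 0.24
0.016 / 0.0768 ≈ 0.208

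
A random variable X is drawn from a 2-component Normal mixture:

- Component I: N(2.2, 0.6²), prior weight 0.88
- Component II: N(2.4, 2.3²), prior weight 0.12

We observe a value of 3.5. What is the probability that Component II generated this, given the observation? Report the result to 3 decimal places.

Posterior ∝ prior × likelihood, so P(k | x) ∝ π_k f_k(x); normalise over all components.
Evaluate each component's likelihood at the observed value:
  L_I = 0.0635877
  L_II = 0.154708
Prior × likelihood for each component:
  π_I·L_I = 0.88 × 0.0635877 = 0.0559572
  π_II·L_II = 0.12 × 0.154708 = 0.018565
Normaliser: 0.0559572 + 0.018565 = 0.0745222
P(Component II | data) ≈ 0.249

0.249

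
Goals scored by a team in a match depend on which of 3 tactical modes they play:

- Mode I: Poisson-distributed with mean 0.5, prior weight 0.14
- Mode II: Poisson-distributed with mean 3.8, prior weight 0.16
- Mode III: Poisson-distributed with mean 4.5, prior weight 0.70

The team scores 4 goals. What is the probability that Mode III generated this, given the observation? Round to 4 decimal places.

0.8092

Apply Bayes' rule: the posterior for each component is proportional to its prior times its likelihood at x.
Evaluate each component's likelihood at the observed value:
  L_I = e^(−0.5)·0.5^4/4! = 0.00157951
  L_II = e^(−3.8)·3.8^4/4! = 0.194359
  L_III = e^(−4.5)·4.5^4/4! = 0.189808
Multiply by the mixture weights:
  π_I·L_I = 0.14 × 0.00157951 = 0.000221131
  π_II·L_II = 0.16 × 0.194359 = 0.0310974
  π_III·L_III = 0.70 × 0.189808 = 0.132865
Evidence: 0.000221131 + 0.0310974 + 0.132865 = 0.164184
So the posterior for Mode III is 0.132865 / 0.164184 ≈ 0.8092.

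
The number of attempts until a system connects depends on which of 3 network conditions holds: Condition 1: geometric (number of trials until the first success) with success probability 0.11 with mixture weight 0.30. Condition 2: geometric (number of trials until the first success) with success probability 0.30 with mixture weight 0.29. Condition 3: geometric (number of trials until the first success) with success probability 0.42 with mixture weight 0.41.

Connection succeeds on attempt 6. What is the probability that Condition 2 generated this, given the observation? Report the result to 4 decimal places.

0.3297

Posterior ∝ prior × likelihood, so P(k | x) ∝ w_k f_k(x); normalise over all components.
Component likelihoods at x = 6:
  p_1 = 0.11·(1−0.11)^5 = 0.11·0.558406 = 0.0614247
  p_2 = 0.30·(1−0.30)^5 = 0.30·0.16807 = 0.050421
  p_3 = 0.42·(1−0.42)^5 = 0.42·0.0656357 = 0.027567
Multiply by the mixture weights:
  w_1·p_1 = 0.30 × 0.0614247 = 0.0184274
  w_2·p_2 = 0.29 × 0.050421 = 0.0146221
  w_3·p_3 = 0.41 × 0.027567 = 0.0113025
Marginal: 0.0184274 + 0.0146221 + 0.0113025 = 0.0443519
Responsibility of Condition 2: 0.0146221 / 0.0443519 ≈ 0.3297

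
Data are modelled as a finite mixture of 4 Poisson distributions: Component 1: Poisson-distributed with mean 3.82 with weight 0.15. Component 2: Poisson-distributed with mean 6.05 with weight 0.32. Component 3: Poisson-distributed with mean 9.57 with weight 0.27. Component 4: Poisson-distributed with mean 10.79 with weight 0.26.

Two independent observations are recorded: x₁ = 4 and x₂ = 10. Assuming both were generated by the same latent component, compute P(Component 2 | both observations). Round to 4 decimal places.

0.5803

Posterior ∝ prior × likelihood, so P(k | x) ∝ π_k f_k(x); normalise over all components.
Since both observations come from the same component, the likelihood for component k is f_k(x₁)·f_k(x₂).
  p_1 = [e^(−3.82)·3.82^4/4! = 0.194553] × [0.00399821] = 0.000777863
  p_2 = [e^(−6.05)·6.05^4/4! = 0.131622] × [0.0426883] = 0.00561872
  p_3 = [e^(−9.57)·9.57^4/4! = 0.0243915] × [0.123925] = 0.00302271
  p_4 = [e^(−10.79)·10.79^4/4! = 0.0116369] × [0.121455] = 0.00141335
Multiply by the mixture weights:
  π_1·p_1 = 0.15 × 0.000777863 = 0.000116679
  π_2·p_2 = 0.32 × 0.00561872 = 0.00179799
  π_3·p_3 = 0.27 × 0.00302271 = 0.000816132
  π_4·p_4 = 0.26 × 0.00141335 = 0.000367472
Sum: 0.000116679 + 0.00179799 + 0.000816132 + 0.000367472 = 0.00309828
Responsibility of Component 2: 0.00179799 / 0.00309828 ≈ 0.5803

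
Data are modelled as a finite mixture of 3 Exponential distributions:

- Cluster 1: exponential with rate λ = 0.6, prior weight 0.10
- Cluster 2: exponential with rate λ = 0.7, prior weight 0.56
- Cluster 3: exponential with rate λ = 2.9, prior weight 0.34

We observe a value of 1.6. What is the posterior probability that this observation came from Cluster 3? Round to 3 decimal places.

0.059

Apply Bayes' rule: the posterior for each component is proportional to its prior times its likelihood at x.
Evaluate each component's likelihood at the observed value:
  p_1 = 0.229736
  p_2 = 0.228396
  p_3 = 0.0280073
Unnormalised posteriors:
  w_1·p_1 = 0.10 × 0.229736 = 0.0229736
  w_2·p_2 = 0.56 × 0.228396 = 0.127902
  w_3·p_3 = 0.34 × 0.0280073 = 0.00952249
Sum: 0.0229736 + 0.127902 + 0.00952249 = 0.160398
P(Cluster 3 | the observation) = 0.00952249 / 0.160398 ≈ 0.059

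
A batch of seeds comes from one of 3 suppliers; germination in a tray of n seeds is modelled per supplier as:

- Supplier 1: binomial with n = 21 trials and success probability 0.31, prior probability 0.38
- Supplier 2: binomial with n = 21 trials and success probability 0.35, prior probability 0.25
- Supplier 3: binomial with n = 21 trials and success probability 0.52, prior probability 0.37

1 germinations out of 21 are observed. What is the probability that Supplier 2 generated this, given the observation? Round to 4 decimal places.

0.1835

By Bayes' theorem, P(k | x) = P(Z=k) f_k(x) / Σ_j P(Z=j) f_j(x).
Component likelihoods at x = 1 germinations out of 21:
  L_1 = C(21,1)·0.31^1·0.69^20 = 21·0.31·0.000598387 = 0.0038955
  L_2 = C(21,1)·0.35^1·0.65^20 = 21·0.35·0.000181245 = 0.00133215
  L_3 = C(21,1)·0.52^1·0.48^20 = 21·0.52·4.21526e-07 = 4.60307e-06
Prior × likelihood for each component:
  P(Z=1)·L_1 = 0.38 × 0.0038955 = 0.00148029
  P(Z=2)·L_2 = 0.25 × 0.00133215 = 0.000333039
  P(Z=3)·L_3 = 0.37 × 4.60307e-06 = 1.70314e-06
Normaliser: 0.00148029 + 0.000333039 + 1.70314e-06 = 0.00181503
So the posterior for Supplier 2 is 0.000333039 / 0.00181503 ≈ 0.1835.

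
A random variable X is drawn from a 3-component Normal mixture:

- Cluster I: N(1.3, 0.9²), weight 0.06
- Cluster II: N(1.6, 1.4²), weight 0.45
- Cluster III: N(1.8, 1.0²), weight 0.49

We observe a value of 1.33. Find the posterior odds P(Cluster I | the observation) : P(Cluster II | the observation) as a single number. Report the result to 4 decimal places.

Only the two components matter; the odds are (P(Z=i) f_i(x)) / (P(Z=j) f_j(x)).
Evaluate each component's likelihood at the observed value:
  L_I = 0.443023
  L_II = 0.279708
  L_III = 0.357225
Odds = (0.06/0.45) × (0.443023/0.279708) = 0.133333 × 1.58387 ≈ 0.2112

0.2112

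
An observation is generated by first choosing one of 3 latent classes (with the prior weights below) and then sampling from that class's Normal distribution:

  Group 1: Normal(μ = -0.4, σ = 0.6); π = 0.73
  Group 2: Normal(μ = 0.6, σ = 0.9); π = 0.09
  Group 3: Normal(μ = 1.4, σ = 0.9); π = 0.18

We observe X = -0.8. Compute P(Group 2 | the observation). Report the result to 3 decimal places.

By Bayes' theorem, P(k | x) = w_k f_k(x) / Σ_j w_j f_j(x).
Evaluate each component's likelihood at the observed value:
  L_1 = (1/(0.6·√(2π)))·exp(−(-0.8−-0.4)²/(2·0.6²)) = 0.664904·exp(-0.22222) = 0.532413
  L_2 = (1/(0.9·√(2π)))·exp(−(-0.8−0.6)²/(2·0.9²)) = 0.443269·exp(-1.20988) = 0.132198
  L_3 = (1/(0.9·√(2π)))·exp(−(-0.8−1.4)²/(2·0.9²)) = 0.443269·exp(-2.98765) = 0.0223432
Weight by the priors:
  w_1·L_1 = 0.73 × 0.532413 = 0.388662
  w_2·L_2 = 0.09 × 0.132198 = 0.0118978
  w_3·L_3 = 0.18 × 0.0223432 = 0.00402178
Sum: 0.388662 + 0.0118978 + 0.00402178 = 0.404581
Responsibility of Group 2: 0.0118978 / 0.404581 ≈ 0.029

0.029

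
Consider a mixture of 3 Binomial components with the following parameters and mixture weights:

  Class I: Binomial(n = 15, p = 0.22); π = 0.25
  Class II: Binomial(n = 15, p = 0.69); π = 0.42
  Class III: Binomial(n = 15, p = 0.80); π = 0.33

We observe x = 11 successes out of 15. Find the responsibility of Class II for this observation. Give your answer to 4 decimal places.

0.5907

The responsibility of component k is P(Z=k) f_k(x) divided by Σ_j P(Z=j) f_j(x).
Component likelihoods at x = 11 successes out of 15:
  L_I = 2.9523e-05
  L_II = 0.212774
  L_III = 0.187604
Weight by the priors:
  P(Z=I)·L_I = 0.25 × 2.9523e-05 = 7.38075e-06
  P(Z=II)·L_II = 0.42 × 0.212774 = 0.0893653
  P(Z=III)·L_III = 0.33 × 0.187604 = 0.0619094
Marginal: 7.38075e-06 + 0.0893653 + 0.0619094 = 0.151282
P(Class II | x) ≈ 0.5907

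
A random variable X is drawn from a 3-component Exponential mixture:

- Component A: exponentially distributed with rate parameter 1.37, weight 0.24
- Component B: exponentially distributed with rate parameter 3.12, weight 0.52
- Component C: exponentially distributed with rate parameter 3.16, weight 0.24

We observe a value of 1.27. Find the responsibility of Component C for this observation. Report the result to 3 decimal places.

0.134

The responsibility of component k is π_k f_k(x) divided by Σ_j π_j f_j(x).
Component likelihoods at x = 1.27:
  p_A = 1.37·e^(−1.37·1.27) = 1.37·e^(−1.7399) = 0.240487
  p_B = 3.12·e^(−3.12·1.27) = 3.12·e^(−3.9624) = 0.0593343
  p_C = 3.16·e^(−3.16·1.27) = 3.16·e^(−4.0132) = 0.0571185
Weight by the priors:
  π_A·p_A = 0.24 × 0.240487 = 0.0577169
  π_B·p_B = 0.52 × 0.0593343 = 0.0308539
  π_C·p_C = 0.24 × 0.0571185 = 0.0137084
Denominator: 0.0577169 + 0.0308539 + 0.0137084 = 0.102279
P(Component C | data) = 0.0137084 / 0.102279 ≈ 0.134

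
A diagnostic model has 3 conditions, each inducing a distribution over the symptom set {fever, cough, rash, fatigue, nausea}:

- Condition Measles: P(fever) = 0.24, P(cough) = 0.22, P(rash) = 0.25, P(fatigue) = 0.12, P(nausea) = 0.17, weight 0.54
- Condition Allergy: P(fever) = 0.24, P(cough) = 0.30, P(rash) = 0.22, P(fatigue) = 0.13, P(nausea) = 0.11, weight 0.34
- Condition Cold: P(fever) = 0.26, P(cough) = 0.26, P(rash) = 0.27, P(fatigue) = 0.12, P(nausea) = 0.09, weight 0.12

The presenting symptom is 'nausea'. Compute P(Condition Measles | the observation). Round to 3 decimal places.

0.656

By Bayes' theorem, P(k | x) = π_k f_k(x) / Σ_j π_j f_j(x).
Evaluate each component's likelihood at the observed value:
  f_Measles = P(nausea | comp) = 0.17
  f_Allergy = P(nausea | comp) = 0.11
  f_Cold = P(nausea | comp) = 0.09
Weight by the priors:
  π_Measles·f_Measles = 0.54 × 0.17 = 0.0918
  π_Allergy·f_Allergy = 0.34 × 0.11 = 0.0374
  π_Cold·f_Cold = 0.12 × 0.09 = 0.0108
Evidence: 0.0918 + 0.0374 + 0.0108 = 0.14
Responsibility of Condition Measles: 0.0918 / 0.14 ≈ 0.656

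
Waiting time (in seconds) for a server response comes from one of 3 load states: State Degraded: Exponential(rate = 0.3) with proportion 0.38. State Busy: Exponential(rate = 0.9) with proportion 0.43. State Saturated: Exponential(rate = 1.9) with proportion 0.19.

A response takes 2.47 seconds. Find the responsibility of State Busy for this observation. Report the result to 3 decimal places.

By Bayes' theorem, P(k | x) = P(Z=k) f_k(x) / Σ_j P(Z=j) f_j(x).
Component likelihoods at x = 2.47 seconds:
  p_Degraded = 0.142991
  p_Busy = 0.0974554
  p_Saturated = 0.0174024
Weight by the priors:
  P(Z=Degraded)·p_Degraded = 0.38 × 0.142991 = 0.0543366
  P(Z=Busy)·p_Busy = 0.43 × 0.0974554 = 0.0419058
  P(Z=Saturated)·p_Saturated = 0.19 × 0.0174024 = 0.00330646
Evidence: 0.0543366 + 0.0419058 + 0.00330646 = 0.0995489
P(State Busy | data) ≈ 0.421

0.421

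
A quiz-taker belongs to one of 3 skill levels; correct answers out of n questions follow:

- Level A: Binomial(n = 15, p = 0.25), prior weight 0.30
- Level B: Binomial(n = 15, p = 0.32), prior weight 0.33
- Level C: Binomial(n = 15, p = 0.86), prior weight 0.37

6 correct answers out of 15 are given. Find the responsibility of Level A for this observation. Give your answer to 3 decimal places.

0.333

Apply Bayes' rule: the posterior for each component is proportional to its prior times its likelihood at x.
Evaluate each component's likelihood at the observed value:
  p_A = 0.0917478
  p_B = 0.167064
  p_C = 4.18357e-05
Prior × likelihood for each component:
  w_A·p_A = 0.30 × 0.0917478 = 0.0275243
  w_B·p_B = 0.33 × 0.167064 = 0.0551313
  w_C·p_C = 0.37 × 4.18357e-05 = 1.54792e-05
Normaliser: 0.0275243 + 0.0551313 + 1.54792e-05 = 0.0826711
P(Level A | x) = 0.0275243 / 0.0826711 ≈ 0.333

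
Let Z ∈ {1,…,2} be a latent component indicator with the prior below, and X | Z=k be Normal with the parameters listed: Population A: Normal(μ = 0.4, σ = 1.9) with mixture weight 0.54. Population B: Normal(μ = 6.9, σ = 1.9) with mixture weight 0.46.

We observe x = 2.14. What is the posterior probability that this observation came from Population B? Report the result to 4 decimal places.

Apply Bayes' rule: the posterior for each component is proportional to its prior times its likelihood at x.
Normal densities:
  L_A = 0.138052
  L_B = 0.0091047
Prior × likelihood for each component:
  P(Z=A)·L_A = 0.54 × 0.138052 = 0.0745479
  P(Z=B)·L_B = 0.46 × 0.0091047 = 0.00418816
Sum: 0.0745479 + 0.00418816 = 0.078736
Responsibility of Population B: 0.00418816 / 0.078736 ≈ 0.0532

0.0532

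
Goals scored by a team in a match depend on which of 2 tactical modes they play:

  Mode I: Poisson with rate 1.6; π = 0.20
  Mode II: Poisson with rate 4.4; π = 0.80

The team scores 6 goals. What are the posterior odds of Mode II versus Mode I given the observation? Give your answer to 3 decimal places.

The posterior odds equal the prior odds times the likelihood ratio: (P(Z=i)/P(Z=j))·(f_i(x)/f_j(x)).
Evaluate each component's likelihood at the observed value:
  L_I = e^(−1.6)·1.6^6/6! = 0.00470453
  L_II = e^(−4.4)·4.4^6/6! = 0.123734
Odds = (0.80/0.20) × (0.123734/0.00470453) = 4 × 26.301 ≈ 105.204

105.204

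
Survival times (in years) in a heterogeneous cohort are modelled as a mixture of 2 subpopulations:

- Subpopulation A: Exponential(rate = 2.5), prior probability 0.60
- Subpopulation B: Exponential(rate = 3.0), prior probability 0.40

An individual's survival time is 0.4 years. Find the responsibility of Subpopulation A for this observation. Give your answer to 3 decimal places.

0.604

The responsibility of component k is w_k f_k(x) divided by Σ_j w_j f_j(x).
Component likelihoods at x = 0.4 years:
  f_A = 2.5·e^(−2.5·0.4) = 2.5·e^(−1.0000) = 0.919699
  f_B = 3.0·e^(−3.0·0.4) = 3.0·e^(−1.2000) = 0.903583
Unnormalised posteriors:
  w_A·f_A = 0.60 × 0.919699 = 0.551819
  w_B·f_B = 0.40 × 0.903583 = 0.361433
Evidence: 0.551819 + 0.361433 = 0.913252
P(Subpopulation A | the observation) ≈ 0.604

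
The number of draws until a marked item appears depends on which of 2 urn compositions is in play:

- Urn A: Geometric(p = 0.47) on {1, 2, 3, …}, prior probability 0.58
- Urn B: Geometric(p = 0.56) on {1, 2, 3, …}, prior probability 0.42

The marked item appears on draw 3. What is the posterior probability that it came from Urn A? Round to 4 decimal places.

0.6271

The responsibility of component k is π_k f_k(x) divided by Σ_j π_j f_j(x).
Component likelihoods at x = 3:
  f_A = 0.132023
  f_B = 0.108416
Unnormalised posteriors:
  π_A·f_A = 0.58 × 0.132023 = 0.0765733
  π_B·f_B = 0.42 × 0.108416 = 0.0455347
Normaliser: 0.0765733 + 0.0455347 = 0.122108
So the posterior for Urn A is 0.0765733 / 0.122108 ≈ 0.6271.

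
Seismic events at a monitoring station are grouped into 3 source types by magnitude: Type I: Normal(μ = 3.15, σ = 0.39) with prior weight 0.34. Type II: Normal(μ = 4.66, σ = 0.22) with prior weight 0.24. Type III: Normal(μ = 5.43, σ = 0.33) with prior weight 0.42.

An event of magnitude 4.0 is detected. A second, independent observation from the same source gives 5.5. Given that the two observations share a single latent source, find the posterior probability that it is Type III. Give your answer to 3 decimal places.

0.893

P(component k | x) = π_k·f_k(x) / marginal(x), where marginal(x) = Σ_j π_j·f_j(x).
Since both observations come from the same component, the likelihood for component k is f_k(x₁)·f_k(x₂).
  f_I = [0.0951394] × [1.33533e-08] = 1.27042e-09
  f_II = [0.0201448] × [0.00123824] = 2.4944e-05
  f_III = [0.000101124] × [1.18202] = 0.000119531
Weight by the priors:
  π_I·f_I = 0.34 × 1.27042e-09 = 4.31943e-10
  π_II·f_II = 0.24 × 2.4944e-05 = 5.98656e-06
  π_III·f_III = 0.42 × 0.000119531 = 5.02028e-05
Sum: 4.31943e-10 + 5.98656e-06 + 5.02028e-05 = 5.61898e-05
Responsibility of Type III: 5.02028e-05 / 5.61898e-05 ≈ 0.893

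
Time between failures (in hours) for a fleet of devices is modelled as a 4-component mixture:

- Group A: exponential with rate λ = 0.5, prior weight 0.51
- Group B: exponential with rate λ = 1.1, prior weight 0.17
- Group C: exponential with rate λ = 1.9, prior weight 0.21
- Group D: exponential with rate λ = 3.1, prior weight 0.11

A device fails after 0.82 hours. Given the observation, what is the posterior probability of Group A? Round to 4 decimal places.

0.4754

Posterior ∝ prior × likelihood, so P(k | x) ∝ π_k f_k(x); normalise over all components.
Component likelihoods at x = 0.82 hours:
  L_A = 0.331825
  L_B = 0.446333
  L_C = 0.400058
  L_D = 0.243997
Unnormalised posteriors:
  π_A·L_A = 0.51 × 0.331825 = 0.169231
  π_B·L_B = 0.17 × 0.446333 = 0.0758766
  π_C·L_C = 0.21 × 0.400058 = 0.0840121
  π_D·L_D = 0.11 × 0.243997 = 0.0268397
Evidence: 0.169231 + 0.0758766 + 0.0840121 + 0.0268397 = 0.355959
P(Group A | the observation) ≈ 0.4754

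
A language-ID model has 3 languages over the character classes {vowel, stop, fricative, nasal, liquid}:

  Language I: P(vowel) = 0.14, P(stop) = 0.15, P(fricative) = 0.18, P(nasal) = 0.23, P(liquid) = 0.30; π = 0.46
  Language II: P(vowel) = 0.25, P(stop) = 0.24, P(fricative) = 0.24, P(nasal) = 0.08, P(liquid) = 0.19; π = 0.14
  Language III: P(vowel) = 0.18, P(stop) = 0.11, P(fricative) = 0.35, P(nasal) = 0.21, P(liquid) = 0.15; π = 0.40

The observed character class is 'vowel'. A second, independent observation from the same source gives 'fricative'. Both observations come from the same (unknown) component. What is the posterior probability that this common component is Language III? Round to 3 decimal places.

0.558

P(component k | x) = w_k·f_k(x) / marginal(x), where marginal(x) = Σ_j w_j·f_j(x).
Since both observations come from the same component, the likelihood for component k is f_k(x₁)·f_k(x₂).
  L_I = [P(vowel | comp) = 0.14] × [0.18] = 0.0252
  L_II = [P(vowel | comp) = 0.25] × [0.24] = 0.06
  L_III = [P(vowel | comp) = 0.18] × [0.35] = 0.063
Weight by the priors:
  w_I·L_I = 0.46 × 0.0252 = 0.011592
  w_II·L_II = 0.14 × 0.06 = 0.0084
  w_III·L_III = 0.40 × 0.063 = 0.0252
Normaliser: 0.011592 + 0.0084 + 0.0252 = 0.045192
P(Language III | data) = 0.0252 / 0.045192 ≈ 0.558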